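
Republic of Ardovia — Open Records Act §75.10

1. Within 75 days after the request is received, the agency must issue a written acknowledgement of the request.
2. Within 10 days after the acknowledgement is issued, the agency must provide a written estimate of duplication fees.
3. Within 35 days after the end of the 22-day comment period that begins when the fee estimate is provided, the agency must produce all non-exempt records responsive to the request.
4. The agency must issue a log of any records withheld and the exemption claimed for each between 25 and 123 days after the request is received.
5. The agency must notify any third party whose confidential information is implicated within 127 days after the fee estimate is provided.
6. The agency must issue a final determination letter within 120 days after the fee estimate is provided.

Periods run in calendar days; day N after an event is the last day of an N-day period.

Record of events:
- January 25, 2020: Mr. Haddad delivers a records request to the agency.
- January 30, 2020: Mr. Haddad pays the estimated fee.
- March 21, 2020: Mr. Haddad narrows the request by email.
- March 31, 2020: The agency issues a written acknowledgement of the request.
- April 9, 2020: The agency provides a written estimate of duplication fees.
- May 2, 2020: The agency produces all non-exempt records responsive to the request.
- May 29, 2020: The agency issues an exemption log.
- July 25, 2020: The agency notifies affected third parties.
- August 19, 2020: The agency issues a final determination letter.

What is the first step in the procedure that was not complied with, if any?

(1) due by January 25, 2020 + 75 days = April 9, 2020; done March 31, 2020 — timely.
(2) due by March 31, 2020 + 10 days = April 10, 2020; completed April 9, 2020, before the deadline.
(3) due by May 1, 2020 + 35 days = June 5, 2020; completed May 2, 2020, before the deadline.
(4) the permitted window runs from January 25, 2020 + 25 = February 19, 2020 to January 25, 2020 + 123 = May 27, 2020; done May 29, 2020 — 2 days after the window closed.
The procedure was therefore not followed at step 4.

Step 4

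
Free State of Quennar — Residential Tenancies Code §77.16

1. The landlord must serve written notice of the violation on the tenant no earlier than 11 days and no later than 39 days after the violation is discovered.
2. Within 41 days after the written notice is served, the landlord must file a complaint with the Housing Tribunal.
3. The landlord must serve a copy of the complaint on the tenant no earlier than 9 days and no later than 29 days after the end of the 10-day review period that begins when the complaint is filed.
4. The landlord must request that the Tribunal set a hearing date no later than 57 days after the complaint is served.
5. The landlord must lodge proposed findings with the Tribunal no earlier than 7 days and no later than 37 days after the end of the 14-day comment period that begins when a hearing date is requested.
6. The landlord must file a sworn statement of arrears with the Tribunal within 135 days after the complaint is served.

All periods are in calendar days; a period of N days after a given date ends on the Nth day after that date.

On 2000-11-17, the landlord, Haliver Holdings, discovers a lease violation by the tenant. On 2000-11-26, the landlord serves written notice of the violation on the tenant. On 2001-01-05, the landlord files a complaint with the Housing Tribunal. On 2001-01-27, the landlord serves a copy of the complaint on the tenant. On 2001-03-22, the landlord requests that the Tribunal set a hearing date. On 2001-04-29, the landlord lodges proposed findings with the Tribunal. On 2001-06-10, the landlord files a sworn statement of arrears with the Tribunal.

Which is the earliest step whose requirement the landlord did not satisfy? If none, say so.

Step 1 — 11 and 39 days from 2000-11-17 (when the violation is discovered) are 2000-11-28 and 2000-12-26 respectively; 2000-11-26 is 2 days too early.
That is the first point of non-compliance.

Step 1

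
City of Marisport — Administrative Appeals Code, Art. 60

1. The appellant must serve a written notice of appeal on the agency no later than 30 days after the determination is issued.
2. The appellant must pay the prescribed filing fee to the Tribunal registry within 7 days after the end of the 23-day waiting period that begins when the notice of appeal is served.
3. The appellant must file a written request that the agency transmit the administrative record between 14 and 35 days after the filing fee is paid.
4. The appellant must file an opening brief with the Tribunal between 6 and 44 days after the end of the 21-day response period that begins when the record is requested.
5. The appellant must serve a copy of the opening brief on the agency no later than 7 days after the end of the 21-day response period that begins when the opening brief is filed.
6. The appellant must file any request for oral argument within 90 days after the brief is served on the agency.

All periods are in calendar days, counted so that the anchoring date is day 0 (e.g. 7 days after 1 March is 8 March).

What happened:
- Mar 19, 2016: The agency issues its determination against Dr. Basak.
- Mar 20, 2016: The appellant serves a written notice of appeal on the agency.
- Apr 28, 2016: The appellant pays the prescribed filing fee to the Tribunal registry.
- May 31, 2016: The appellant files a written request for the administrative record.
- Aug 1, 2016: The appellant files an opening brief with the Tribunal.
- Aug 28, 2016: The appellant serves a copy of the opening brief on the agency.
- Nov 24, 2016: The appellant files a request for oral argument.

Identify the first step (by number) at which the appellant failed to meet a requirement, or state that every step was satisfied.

(1) due by Mar 19, 2016 + 30 days = Apr 18, 2016; done Mar 20, 2016 — timely.
(2) due by Apr 12, 2016 + 7 days = Apr 19, 2016; Apr 28, 2016 misses that deadline by 9 days.
No need to go further; step 2 was not satisfied.

Step 2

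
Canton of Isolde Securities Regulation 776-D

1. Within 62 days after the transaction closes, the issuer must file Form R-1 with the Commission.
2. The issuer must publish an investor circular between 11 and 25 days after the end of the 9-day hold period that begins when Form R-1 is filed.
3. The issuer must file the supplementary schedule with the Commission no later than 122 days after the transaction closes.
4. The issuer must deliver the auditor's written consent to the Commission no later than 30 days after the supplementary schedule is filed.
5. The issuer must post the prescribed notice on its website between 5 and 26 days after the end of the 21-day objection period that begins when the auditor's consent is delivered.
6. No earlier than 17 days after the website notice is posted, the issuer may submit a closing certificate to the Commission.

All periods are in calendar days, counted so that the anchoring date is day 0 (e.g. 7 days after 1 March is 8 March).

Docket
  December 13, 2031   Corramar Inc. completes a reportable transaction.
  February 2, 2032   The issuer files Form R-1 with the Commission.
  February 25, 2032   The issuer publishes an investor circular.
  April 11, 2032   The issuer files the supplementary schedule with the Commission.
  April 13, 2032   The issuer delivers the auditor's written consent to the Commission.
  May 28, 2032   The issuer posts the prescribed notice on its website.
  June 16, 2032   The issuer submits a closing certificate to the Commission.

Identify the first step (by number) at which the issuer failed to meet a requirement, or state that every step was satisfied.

(1) due by December 13, 2031 + 62 days = February 13, 2032; done February 2, 2032 — timely.
(2) the permitted window runs from February 11, 2032 + 11 = February 22, 2032 to February 11, 2032 + 25 = March 7, 2032; February 25, 2032 falls inside that range.
(3) due by December 13, 2031 + 122 days = April 13, 2032; April 11, 2032 is within that limit.
(4) due by April 11, 2032 + 30 days = May 11, 2032; completed April 13, 2032, before the deadline.
(5) the permitted window runs from May 4, 2032 + 5 = May 9, 2032 to May 4, 2032 + 26 = May 30, 2032; done May 28, 2032, which is between those dates.
(6) permitted from May 28, 2032 + 17 days = June 14, 2032 onward; done June 16, 2032 — permitted.

None — every step was satisfied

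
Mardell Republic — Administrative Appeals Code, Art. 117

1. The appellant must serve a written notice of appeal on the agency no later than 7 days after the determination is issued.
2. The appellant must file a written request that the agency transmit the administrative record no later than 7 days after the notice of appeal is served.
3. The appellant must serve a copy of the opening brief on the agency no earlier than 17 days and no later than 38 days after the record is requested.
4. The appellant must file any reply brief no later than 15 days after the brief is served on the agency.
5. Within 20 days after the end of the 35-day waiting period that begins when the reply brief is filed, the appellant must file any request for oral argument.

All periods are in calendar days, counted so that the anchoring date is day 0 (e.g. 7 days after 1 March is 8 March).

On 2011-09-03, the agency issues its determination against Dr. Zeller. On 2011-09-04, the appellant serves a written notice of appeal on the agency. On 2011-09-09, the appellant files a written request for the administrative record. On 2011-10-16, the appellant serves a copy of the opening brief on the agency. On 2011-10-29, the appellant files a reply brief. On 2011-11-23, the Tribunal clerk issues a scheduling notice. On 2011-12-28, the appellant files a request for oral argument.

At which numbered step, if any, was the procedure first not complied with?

Step 5

Step 1: 7 days after 2011-09-03 (when the determination is issued) is 2011-09-10; completed 2011-09-04, before the deadline.
Step 2: 7 days after 2011-09-04 (when the notice of appeal is served) is 2011-09-11; 2011-09-09 is within that limit.
Step 3: the window is 17–38 days after 2011-09-09 (when the record is requested), so 2011-09-26 through 2011-10-17; 2011-10-16 falls inside that range.
Step 4: 15 days after 2011-10-16 (when the brief is served on the agency) is 2011-10-31; completed 2011-10-29, before the deadline.
Step 5: 20 days after 2011-12-03 (end of the 35-day waiting period, which began when the reply brief is filed on 2011-10-29) is 2011-12-23; not done until 2011-12-28, 5 days after the deadline.
That is the first point of non-compliance.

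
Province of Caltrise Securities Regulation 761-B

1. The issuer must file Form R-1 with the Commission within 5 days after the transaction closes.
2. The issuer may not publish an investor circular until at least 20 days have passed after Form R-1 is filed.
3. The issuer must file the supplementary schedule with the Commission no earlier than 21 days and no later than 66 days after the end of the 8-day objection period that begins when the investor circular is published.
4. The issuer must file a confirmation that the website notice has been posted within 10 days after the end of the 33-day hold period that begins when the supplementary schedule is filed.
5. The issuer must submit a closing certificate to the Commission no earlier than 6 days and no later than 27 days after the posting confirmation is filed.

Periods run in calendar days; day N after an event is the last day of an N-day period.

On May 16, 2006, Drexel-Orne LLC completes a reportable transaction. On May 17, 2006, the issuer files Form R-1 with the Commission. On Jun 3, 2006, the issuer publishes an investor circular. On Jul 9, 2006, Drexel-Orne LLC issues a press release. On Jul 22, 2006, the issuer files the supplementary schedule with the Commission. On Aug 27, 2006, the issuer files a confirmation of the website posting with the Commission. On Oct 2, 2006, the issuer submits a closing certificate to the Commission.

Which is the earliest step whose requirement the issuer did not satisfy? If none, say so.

Step 1 — counting 5 days from May 16, 2006 (when the transaction closes) gives a deadline of May 21, 2006; completed May 17, 2006, before the deadline.
Step 2 — must wait 20 days from May 17, 2006 (when Form R-1 is filed), so not before Jun 6, 2006; acted on Jun 3, 2006, 3 days prematurely.

Step 2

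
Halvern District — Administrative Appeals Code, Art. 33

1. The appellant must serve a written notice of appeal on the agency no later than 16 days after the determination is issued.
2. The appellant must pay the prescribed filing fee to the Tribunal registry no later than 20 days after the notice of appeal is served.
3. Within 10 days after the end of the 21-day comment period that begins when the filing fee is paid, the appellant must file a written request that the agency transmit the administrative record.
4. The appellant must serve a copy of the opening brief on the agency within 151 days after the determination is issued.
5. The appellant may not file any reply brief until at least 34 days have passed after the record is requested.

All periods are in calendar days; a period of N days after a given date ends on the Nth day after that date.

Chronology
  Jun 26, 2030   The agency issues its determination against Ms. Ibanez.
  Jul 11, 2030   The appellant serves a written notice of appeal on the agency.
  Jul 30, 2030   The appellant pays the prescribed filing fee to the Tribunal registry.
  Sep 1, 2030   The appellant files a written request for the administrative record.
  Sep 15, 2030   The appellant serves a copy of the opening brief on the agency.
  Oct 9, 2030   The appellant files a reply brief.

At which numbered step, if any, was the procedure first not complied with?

Step 1 — counting 16 days from Jun 26, 2030 (when the determination is issued) gives a deadline of Jul 12, 2030; Jul 11, 2030 is within that limit.
Step 2 — counting 20 days from Jul 11, 2030 (when the notice of appeal is served) gives a deadline of Jul 31, 2030; Jul 30, 2030 is within that limit.
Step 3 — counting 10 days from Aug 20, 2030 (end of the 21-day comment period, which began when the filing fee is paid on Jul 30, 2030) gives a deadline of Aug 30, 2030; Sep 1, 2030 misses that deadline by 2 days.
The procedure was therefore not followed at step 3.

Step 3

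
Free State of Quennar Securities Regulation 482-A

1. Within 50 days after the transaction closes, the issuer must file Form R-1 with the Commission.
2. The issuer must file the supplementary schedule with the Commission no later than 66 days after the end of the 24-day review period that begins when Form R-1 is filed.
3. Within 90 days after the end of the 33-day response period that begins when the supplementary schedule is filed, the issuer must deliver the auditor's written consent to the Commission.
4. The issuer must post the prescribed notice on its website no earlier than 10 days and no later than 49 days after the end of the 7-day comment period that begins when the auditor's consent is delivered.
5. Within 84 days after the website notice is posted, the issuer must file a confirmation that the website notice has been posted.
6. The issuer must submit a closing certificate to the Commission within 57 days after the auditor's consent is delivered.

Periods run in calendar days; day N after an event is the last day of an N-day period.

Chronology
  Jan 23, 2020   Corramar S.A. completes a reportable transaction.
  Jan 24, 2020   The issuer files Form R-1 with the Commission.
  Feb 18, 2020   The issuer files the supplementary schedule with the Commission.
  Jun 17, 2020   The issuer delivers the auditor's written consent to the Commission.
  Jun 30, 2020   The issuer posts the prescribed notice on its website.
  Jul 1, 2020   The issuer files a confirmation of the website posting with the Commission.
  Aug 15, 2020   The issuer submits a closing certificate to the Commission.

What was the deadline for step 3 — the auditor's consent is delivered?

Jun 20, 2020

The supplementary schedule is filed on Feb 18, 2020; the 33-day response period therefore ends Mar 22, 2020, and step 3 runs from that date. 90 days after Mar 22, 2020 is Jun 20, 2020.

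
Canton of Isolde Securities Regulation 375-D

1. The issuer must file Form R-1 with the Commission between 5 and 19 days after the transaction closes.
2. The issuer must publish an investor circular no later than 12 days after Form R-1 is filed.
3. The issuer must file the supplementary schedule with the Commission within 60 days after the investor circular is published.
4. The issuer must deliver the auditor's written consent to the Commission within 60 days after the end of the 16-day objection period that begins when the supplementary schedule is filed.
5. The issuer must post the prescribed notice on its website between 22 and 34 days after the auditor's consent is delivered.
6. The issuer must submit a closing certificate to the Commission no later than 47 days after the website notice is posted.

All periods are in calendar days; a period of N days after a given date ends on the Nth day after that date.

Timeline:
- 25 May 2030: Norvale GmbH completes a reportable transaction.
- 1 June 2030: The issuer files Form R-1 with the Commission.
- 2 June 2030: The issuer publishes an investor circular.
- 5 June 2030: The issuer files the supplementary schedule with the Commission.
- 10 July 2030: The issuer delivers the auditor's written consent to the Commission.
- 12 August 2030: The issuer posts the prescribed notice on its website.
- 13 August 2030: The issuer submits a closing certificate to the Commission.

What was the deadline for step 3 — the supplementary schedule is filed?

Step 3 runs from 2 June 2030, when the investor circular is published. 60 days after 2 June 2030 is 1 August 2030.

1 August 2030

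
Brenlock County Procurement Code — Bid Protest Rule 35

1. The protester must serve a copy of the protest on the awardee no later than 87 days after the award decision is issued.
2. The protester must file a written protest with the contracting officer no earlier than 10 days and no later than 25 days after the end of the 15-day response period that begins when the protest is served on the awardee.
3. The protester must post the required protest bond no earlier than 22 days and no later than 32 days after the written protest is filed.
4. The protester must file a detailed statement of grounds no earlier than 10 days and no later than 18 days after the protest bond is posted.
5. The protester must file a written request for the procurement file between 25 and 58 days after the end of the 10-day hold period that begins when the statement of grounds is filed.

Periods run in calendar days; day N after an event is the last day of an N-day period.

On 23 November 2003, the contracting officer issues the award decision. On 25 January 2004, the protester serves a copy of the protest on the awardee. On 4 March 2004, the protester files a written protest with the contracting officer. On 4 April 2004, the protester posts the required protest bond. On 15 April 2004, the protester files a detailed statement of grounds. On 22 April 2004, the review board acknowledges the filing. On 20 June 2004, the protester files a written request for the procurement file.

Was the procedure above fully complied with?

(1) due by 23 November 2003 + 87 days = 18 February 2004; 25 January 2004 is within that limit.
(2) the permitted window runs from 9 February 2004 + 10 = 19 February 2004 to 9 February 2004 + 25 = 5 March 2004; 4 March 2004 falls inside that range.
(3) the permitted window runs from 4 March 2004 + 22 = 26 March 2004 to 4 March 2004 + 32 = 5 April 2004; done 4 April 2004 — within the window.
(4) the permitted window runs from 4 April 2004 + 10 = 14 April 2004 to 4 April 2004 + 18 = 22 April 2004; 15 April 2004 falls inside that range.
(5) the permitted window runs from 25 April 2004 + 25 = 20 May 2004 to 25 April 2004 + 58 = 22 June 2004; done 20 June 2004 — within the window.

Yes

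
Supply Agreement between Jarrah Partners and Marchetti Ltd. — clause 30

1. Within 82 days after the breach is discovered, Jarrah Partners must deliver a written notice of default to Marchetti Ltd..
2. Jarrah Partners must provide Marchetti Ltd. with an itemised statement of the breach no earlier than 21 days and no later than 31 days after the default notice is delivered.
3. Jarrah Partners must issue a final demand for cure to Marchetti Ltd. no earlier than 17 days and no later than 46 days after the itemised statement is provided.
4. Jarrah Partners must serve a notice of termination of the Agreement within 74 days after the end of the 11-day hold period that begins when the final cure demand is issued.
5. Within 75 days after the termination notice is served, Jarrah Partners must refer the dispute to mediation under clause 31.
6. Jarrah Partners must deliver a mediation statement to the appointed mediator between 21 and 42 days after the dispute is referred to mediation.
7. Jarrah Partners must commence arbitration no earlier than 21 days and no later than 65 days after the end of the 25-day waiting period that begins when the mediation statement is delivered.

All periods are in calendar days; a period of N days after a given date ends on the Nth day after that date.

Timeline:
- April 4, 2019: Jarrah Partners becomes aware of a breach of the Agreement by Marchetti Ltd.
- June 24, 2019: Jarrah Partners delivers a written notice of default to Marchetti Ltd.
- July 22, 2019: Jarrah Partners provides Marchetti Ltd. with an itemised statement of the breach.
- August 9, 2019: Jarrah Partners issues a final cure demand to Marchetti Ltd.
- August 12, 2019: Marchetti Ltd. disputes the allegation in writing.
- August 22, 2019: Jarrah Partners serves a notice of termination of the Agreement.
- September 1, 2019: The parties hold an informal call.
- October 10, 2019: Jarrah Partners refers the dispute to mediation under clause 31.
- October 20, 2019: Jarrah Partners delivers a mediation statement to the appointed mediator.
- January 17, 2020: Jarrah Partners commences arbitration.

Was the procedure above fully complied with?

Step 1: 82 days after April 4, 2019 (when the breach is discovered) is June 25, 2019; June 24, 2019 is within that limit.
Step 2: the window is 21–31 days after June 24, 2019 (when the default notice is delivered), so July 15, 2019 through July 25, 2019; done July 22, 2019 — within the window.
Step 3: the window is 17–46 days after July 22, 2019 (when the itemised statement is provided), so August 8, 2019 through September 6, 2019; done August 9, 2019 — within the window.
Step 4: 74 days after August 20, 2019 (end of the 11-day hold period, which began when the final cure demand is issued on August 9, 2019) is November 2, 2019; done August 22, 2019 — timely.
Step 5: 75 days after August 22, 2019 (when the termination notice is served) is November 5, 2019; done October 10, 2019 — timely.
Step 6: the window is 21–42 days after October 10, 2019 (when the dispute is referred to mediation), so October 31, 2019 through November 21, 2019; done October 20, 2019 — 11 days before the window opened.
The procedure was therefore not followed at step 6.

No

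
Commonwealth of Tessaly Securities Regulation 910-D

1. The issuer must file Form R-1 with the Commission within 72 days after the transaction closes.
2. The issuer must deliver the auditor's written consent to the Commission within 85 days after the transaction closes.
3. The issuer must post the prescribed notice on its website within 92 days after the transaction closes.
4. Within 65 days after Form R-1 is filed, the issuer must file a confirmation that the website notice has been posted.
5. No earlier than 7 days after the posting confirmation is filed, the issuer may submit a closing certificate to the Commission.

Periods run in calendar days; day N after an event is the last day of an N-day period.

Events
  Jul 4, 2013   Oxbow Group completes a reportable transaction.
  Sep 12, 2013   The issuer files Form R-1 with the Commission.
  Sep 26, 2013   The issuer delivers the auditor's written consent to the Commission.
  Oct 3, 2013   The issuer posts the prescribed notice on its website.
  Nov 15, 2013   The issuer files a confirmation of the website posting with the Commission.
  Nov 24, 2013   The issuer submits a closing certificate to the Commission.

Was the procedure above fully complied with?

Yes

Step 1: 72 days after Jul 4, 2013 (when the transaction closes) is Sep 14, 2013; completed Sep 12, 2013, before the deadline.
Step 2: 85 days after Jul 4, 2013 (when the transaction closes) is Sep 27, 2013; completed Sep 26, 2013, before the deadline.
Step 3: 92 days after Jul 4, 2013 (when the transaction closes) is Oct 4, 2013; completed Oct 3, 2013, before the deadline.
Step 4: 65 days after Sep 12, 2013 (when Form R-1 is filed) is Nov 16, 2013; completed Nov 15, 2013, before the deadline.
Step 5: the earliest permitted date is 7 days after Nov 15, 2013 (when the posting confirmation is filed), i.e. Nov 22, 2013; done Nov 24, 2013 — permitted.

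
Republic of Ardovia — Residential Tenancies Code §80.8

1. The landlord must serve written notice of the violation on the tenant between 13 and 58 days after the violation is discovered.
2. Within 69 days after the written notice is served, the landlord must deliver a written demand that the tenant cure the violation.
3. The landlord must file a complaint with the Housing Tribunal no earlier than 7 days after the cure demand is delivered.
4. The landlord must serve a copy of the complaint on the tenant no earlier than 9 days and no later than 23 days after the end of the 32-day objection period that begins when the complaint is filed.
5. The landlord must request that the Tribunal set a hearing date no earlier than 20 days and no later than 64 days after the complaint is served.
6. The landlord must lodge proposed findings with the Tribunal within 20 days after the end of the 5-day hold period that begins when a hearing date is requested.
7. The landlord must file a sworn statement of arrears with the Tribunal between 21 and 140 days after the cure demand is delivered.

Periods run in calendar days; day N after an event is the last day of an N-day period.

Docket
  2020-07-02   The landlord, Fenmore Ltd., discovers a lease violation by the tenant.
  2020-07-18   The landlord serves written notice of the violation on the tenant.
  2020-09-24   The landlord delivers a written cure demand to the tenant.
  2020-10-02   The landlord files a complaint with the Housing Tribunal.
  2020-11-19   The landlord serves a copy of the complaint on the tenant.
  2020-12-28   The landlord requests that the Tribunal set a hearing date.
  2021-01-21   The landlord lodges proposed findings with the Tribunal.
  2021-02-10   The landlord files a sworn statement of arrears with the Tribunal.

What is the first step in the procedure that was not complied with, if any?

None — every step was satisfied

Step 1 — 13 and 58 days from 2020-07-02 (when the violation is discovered) are 2020-07-15 and 2020-08-29 respectively; 2020-07-18 falls inside that range.
Step 2 — counting 69 days from 2020-07-18 (when the written notice is served) gives a deadline of 2020-09-25; 2020-09-24 is within that limit.
Step 3 — must wait 7 days from 2020-09-24 (when the cure demand is delivered), so not before 2020-10-01; done 2020-10-02, after the minimum wait.
Step 4 — 9 and 23 days from 2020-11-03 (end of the 32-day objection period, which began when the complaint is filed on 2020-10-02) are 2020-11-12 and 2020-11-26 respectively; 2020-11-19 falls inside that range.
Step 5 — 20 and 64 days from 2020-11-19 (when the complaint is served) are 2020-12-09 and 2021-01-22 respectively; done 2020-12-28 — within the window.
Step 6 — counting 20 days from 2021-01-02 (end of the 5-day hold period, which began when a hearing date is requested on 2020-12-28) gives a deadline of 2021-01-22; completed 2021-01-21, before the deadline.
Step 7 — 21 and 140 days from 2020-09-24 (when the cure demand is delivered) are 2020-10-15 and 2021-02-11 respectively; done 2021-02-10 — within the window.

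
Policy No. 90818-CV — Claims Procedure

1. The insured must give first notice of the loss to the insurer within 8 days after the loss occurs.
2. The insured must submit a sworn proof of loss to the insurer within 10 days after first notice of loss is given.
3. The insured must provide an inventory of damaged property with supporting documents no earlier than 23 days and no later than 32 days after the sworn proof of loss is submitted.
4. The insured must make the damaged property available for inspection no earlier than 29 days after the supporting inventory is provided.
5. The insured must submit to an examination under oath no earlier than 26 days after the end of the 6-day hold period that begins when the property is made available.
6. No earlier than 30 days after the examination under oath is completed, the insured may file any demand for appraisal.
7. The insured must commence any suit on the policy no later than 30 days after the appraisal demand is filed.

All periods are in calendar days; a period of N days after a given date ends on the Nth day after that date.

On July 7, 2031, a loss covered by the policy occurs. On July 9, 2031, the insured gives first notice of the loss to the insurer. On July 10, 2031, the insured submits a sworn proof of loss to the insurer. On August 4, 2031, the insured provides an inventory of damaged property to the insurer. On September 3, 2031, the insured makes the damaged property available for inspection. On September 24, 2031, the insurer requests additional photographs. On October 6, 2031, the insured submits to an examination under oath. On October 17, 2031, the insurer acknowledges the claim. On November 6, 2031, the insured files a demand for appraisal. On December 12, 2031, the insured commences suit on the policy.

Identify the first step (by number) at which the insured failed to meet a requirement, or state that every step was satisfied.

Step 7

Step 1 — counting 8 days from July 7, 2031 (when the loss occurs) gives a deadline of July 15, 2031; July 9, 2031 is within that limit.
Step 2 — counting 10 days from July 9, 2031 (when first notice of loss is given) gives a deadline of July 19, 2031; completed July 10, 2031, before the deadline.
Step 3 — 23 and 32 days from July 10, 2031 (when the sworn proof of loss is submitted) are August 2, 2031 and August 11, 2031 respectively; done August 4, 2031 — within the window.
Step 4 — must wait 29 days from August 4, 2031 (when the supporting inventory is provided), so not before September 2, 2031; September 3, 2031 is on or after that date.
Step 5 — must wait 26 days from September 9, 2031 (end of the 6-day hold period, which began when the property is made available on September 3, 2031), so not before October 5, 2031; done October 6, 2031 — permitted.
Step 6 — must wait 30 days from October 6, 2031 (when the examination under oath is completed), so not before November 5, 2031; done November 6, 2031 — permitted.
Step 7 — counting 30 days from November 6, 2031 (when the appraisal demand is filed) gives a deadline of December 6, 2031; December 12, 2031 misses that deadline by 6 days.
No need to go further; step 7 was not satisfied.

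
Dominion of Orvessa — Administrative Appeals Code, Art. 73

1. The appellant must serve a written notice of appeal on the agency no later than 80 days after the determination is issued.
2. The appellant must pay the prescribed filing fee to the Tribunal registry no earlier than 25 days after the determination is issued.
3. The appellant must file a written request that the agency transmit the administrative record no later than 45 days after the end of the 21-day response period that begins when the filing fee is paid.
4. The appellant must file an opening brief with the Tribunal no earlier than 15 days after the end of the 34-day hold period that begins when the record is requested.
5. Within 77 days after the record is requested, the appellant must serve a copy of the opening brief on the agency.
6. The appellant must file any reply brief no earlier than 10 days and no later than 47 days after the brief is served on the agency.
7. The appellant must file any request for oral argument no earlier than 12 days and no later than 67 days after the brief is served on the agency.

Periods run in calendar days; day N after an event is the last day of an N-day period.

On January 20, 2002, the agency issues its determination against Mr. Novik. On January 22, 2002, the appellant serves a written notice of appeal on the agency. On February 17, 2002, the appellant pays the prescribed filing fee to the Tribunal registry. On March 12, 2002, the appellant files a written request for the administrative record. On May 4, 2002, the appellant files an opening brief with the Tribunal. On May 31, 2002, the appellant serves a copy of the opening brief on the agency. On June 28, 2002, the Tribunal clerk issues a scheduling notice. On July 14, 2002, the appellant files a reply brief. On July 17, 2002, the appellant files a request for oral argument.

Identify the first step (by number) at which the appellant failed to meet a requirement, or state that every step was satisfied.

(1) due by January 20, 2002 + 80 days = April 10, 2002; completed January 22, 2002, before the deadline.
(2) permitted from January 20, 2002 + 25 days = February 14, 2002 onward; February 17, 2002 is on or after that date.
(3) due by March 10, 2002 + 45 days = April 24, 2002; done March 12, 2002 — timely.
(4) permitted from April 15, 2002 + 15 days = April 30, 2002 onward; done May 4, 2002 — permitted.
(5) due by March 12, 2002 + 77 days = May 28, 2002; not done until May 31, 2002, 3 days after the deadline.

Step 5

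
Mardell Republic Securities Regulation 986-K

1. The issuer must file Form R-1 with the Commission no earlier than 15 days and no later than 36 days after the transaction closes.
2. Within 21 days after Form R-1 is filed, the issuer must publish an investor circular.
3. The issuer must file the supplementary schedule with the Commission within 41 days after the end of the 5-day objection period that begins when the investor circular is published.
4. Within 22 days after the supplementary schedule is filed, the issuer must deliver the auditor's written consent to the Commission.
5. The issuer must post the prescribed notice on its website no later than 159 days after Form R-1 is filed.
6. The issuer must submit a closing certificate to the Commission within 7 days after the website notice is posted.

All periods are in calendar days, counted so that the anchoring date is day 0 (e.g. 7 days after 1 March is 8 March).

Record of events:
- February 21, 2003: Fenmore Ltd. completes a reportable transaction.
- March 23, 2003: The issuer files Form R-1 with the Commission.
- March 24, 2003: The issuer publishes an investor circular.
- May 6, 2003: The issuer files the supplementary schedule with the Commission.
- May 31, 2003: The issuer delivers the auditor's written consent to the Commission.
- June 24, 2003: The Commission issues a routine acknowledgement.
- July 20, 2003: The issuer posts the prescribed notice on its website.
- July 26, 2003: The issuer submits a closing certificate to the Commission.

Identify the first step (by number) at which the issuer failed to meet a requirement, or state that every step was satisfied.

Step 1 — 15 and 36 days from February 21, 2003 (when the transaction closes) are March 8, 2003 and March 29, 2003 respectively; done March 23, 2003 — within the window.
Step 2 — counting 21 days from March 23, 2003 (when Form R-1 is filed) gives a deadline of April 13, 2003; completed March 24, 2003, before the deadline.
Step 3 — counting 41 days from March 29, 2003 (end of the 5-day objection period, which began when the investor circular is published on March 24, 2003) gives a deadline of May 9, 2003; done May 6, 2003 — timely.
Step 4 — counting 22 days from May 6, 2003 (when the supplementary schedule is filed) gives a deadline of May 28, 2003; done May 31, 2003 — 3 days late.
The procedure was therefore not followed at step 4.

Step 4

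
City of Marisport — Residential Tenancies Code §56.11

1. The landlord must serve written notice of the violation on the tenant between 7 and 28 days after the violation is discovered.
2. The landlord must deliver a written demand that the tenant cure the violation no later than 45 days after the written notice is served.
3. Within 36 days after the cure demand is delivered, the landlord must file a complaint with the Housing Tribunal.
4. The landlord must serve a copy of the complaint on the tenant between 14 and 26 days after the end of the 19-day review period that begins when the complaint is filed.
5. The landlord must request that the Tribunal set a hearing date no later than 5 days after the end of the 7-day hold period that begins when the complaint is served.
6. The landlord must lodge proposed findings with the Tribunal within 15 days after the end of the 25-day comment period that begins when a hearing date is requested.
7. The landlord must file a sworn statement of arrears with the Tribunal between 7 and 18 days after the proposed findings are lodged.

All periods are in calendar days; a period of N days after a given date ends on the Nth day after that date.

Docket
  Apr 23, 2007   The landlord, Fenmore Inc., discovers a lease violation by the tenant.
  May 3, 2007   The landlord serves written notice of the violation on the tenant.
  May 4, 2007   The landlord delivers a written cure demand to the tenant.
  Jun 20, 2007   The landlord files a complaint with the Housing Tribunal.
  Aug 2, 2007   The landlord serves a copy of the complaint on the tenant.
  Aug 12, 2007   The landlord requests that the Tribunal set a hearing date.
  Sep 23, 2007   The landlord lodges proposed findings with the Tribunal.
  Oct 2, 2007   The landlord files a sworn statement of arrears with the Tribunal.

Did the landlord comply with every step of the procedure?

No

Step 1: the window is 7–28 days after Apr 23, 2007 (when the violation is discovered), so Apr 30, 2007 through May 21, 2007; done May 3, 2007 — within the window.
Step 2: 45 days after May 3, 2007 (when the written notice is served) is Jun 17, 2007; done May 4, 2007 — timely.
Step 3: 36 days after May 4, 2007 (when the cure demand is delivered) is Jun 9, 2007; Jun 20, 2007 misses that deadline by 11 days.
The analysis stops there.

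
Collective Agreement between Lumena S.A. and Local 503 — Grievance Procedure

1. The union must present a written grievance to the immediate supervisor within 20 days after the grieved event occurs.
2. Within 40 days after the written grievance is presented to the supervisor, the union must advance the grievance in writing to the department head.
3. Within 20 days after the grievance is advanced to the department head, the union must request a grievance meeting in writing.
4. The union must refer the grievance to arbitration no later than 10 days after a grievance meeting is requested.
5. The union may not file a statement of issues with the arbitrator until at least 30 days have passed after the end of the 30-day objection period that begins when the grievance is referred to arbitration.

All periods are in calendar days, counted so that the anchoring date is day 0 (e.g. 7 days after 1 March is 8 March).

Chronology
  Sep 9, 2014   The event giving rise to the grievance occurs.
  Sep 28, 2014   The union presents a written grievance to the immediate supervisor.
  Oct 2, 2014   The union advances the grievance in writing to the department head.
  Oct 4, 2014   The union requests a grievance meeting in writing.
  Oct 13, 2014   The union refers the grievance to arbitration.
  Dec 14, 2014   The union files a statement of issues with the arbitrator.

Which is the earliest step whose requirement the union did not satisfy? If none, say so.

Step 1: 20 days after Sep 9, 2014 (when the grieved event occurs) is Sep 29, 2014; Sep 28, 2014 is within that limit.
Step 2: 40 days after Sep 28, 2014 (when the written grievance is presented to the supervisor) is Nov 7, 2014; completed Oct 2, 2014, before the deadline.
Step 3: 20 days after Oct 2, 2014 (when the grievance is advanced to the department head) is Oct 22, 2014; completed Oct 4, 2014, before the deadline.
Step 4: 10 days after Oct 4, 2014 (when a grievance meeting is requested) is Oct 14, 2014; Oct 13, 2014 is within that limit.
Step 5: the earliest permitted date is 30 days after Nov 12, 2014 (end of the 30-day objection period, which began when the grievance is referred to arbitration on Oct 13, 2014), i.e. Dec 12, 2014; done Dec 14, 2014, after the minimum wait.

None — every step was satisfied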